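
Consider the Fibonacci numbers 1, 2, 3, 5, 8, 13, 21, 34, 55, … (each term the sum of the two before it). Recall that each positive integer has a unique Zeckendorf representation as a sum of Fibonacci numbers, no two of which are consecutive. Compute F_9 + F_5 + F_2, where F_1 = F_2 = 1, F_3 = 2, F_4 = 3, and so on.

F_9 + F_5 + F_2 = 34 + 5 + 1 = 40.

40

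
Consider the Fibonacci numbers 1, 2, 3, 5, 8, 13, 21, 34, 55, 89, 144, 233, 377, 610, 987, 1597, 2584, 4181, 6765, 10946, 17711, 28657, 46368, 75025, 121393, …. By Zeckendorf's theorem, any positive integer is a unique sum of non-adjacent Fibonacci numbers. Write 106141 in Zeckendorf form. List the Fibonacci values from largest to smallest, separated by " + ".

75025 + 28657 + 1597 + 610 + 233 + 13 + 5 + 1

106141: greatest Fibonacci not exceeding it is 75025, leaving 31116
31116: greatest Fibonacci not exceeding it is 28657, leaving 2459
2459: greatest Fibonacci not exceeding it is 1597, leaving 862
862: greatest Fibonacci not exceeding it is 610, leaving 252
252: greatest Fibonacci not exceeding it is 233, leaving 19
19: greatest Fibonacci not exceeding it is 13, leaving 6
6: greatest Fibonacci not exceeding it is 5, leaving 1
1: greatest Fibonacci not exceeding it is 1, leaving 0
So 106141 = 75025 + 28657 + 1597 + 610 + 233 + 13 + 5 + 1, with no two terms consecutive in the sequence.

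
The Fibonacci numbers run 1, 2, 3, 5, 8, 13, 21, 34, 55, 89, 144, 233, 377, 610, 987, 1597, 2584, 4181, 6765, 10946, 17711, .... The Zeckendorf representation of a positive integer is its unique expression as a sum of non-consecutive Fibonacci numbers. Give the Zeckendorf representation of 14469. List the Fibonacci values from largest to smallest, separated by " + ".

10946 + 2584 + 610 + 233 + 89 + 5 + 2

Greedy algorithm:
14469 − 10946 = 3523
3523 − 2584 = 939
939 − 610 = 329
329 − 233 = 96
96 − 89 = 7
7 − 5 = 2
2 − 2 = 0
So 14469 = 10946 + 2584 + 610 + 233 + 89 + 5 + 2, with no two terms consecutive in the sequence.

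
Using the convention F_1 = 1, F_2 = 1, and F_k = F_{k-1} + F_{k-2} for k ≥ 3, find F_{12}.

Iterating the recurrence up to F_{6} = 8 and F_{5} = 5:
F_{7} = F_{6} + F_{5} = 8 + 5 = 13
F_{8} = F_{7} + F_{6} = 13 + 8 = 21
F_{9} = F_{8} + F_{7} = 21 + 13 = 34
F_{10} = F_{9} + F_{8} = 34 + 21 = 55
F_{11} = F_{10} + F_{9} = 55 + 34 = 89
F_{12} = F_{11} + F_{10} = 89 + 55 = 144

144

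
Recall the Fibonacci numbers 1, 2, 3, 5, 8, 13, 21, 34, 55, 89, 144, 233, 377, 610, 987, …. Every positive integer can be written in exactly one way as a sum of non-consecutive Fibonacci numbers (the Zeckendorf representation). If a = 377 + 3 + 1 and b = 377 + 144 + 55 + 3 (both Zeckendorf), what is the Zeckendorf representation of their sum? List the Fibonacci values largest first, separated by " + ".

610 + 233 + 89 + 21 + 5 + 2

The two numbers are 381 and 579, so their sum is 960.
Greedy algorithm:
960: greatest Fibonacci not exceeding it is 610, leaving 350
350: greatest Fibonacci not exceeding it is 233, leaving 117
117: greatest Fibonacci not exceeding it is 89, leaving 28
28: greatest Fibonacci not exceeding it is 21, leaving 7
7: greatest Fibonacci not exceeding it is 5, leaving 2
2: greatest Fibonacci not exceeding it is 2, leaving 0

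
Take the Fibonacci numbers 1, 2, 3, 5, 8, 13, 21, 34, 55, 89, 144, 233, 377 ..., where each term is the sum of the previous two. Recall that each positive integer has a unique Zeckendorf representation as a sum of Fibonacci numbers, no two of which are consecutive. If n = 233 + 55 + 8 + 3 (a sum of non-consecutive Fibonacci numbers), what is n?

233 + 55 + 8 + 3 = 299.

299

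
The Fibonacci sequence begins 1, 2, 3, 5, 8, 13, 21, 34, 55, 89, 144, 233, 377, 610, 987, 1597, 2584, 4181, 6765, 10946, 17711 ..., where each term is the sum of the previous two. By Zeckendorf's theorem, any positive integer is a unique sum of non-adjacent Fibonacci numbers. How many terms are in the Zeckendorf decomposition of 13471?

Greedily peel off the largest Fibonacci term at each step:
subtract 10946 from 13471: 2525 remains
subtract 1597 from 2525: 928 remains
subtract 610 from 928: 318 remains
subtract 233 from 318: 85 remains
subtract 55 from 85: 30 remains
subtract 21 from 30: 9 remains
subtract 8 from 9: 1 remains
subtract 1 from 1: 0 remains
13471 = 10946 + 1597 + 610 + 233 + 55 + 21 + 8 + 1, which has 8 terms.

8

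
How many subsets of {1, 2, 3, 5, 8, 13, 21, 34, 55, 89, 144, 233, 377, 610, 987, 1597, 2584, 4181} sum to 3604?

7

Each representation comes from the Zeckendorf form by replacing some F_k with F_{k−1} + F_{k−2} where possible.
3604 = 2584+987+21+8+3+1 = 2584+610+377+21+8+3+1 = 2584+610+233+144+21+8+3+1 = 1597+987+610+377+21+8+3+1 = … (3 more), for 7 in all.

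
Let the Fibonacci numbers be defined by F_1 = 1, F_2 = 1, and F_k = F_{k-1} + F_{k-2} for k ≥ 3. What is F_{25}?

Iterating the recurrence up to F_{20} = 6765 and F_{19} = 4181:
F_{21} = F_{20} + F_{19} = 6765 + 4181 = 10946
F_{22} = F_{21} + F_{20} = 10946 + 6765 = 17711
F_{23} = F_{22} + F_{21} = 17711 + 10946 = 28657
F_{24} = F_{23} + F_{22} = 28657 + 17711 = 46368
F_{25} = F_{24} + F_{23} = 46368 + 28657 = 75025

75025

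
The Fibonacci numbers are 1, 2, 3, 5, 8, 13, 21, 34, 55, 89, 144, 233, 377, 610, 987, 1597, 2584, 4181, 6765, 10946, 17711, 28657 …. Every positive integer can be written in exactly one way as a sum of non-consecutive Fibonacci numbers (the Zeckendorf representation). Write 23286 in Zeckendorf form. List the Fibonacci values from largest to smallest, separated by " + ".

17711 + 4181 + 987 + 377 + 21 + 8 + 1

17711 ≤ 23286 < 28657, so take 17711; remainder 5575
4181 ≤ 5575 < 6765, so take 4181; remainder 1394
987 ≤ 1394 < 1597, so take 987; remainder 407
377 ≤ 407 < 610, so take 377; remainder 30
21 ≤ 30 < 34, so take 21; remainder 9
8 ≤ 9 < 13, so take 8; remainder 1
1 ≤ 1 < 2, so take 1; remainder 0
So 23286 = 17711 + 4181 + 987 + 377 + 21 + 8 + 1, with no two terms consecutive in the sequence.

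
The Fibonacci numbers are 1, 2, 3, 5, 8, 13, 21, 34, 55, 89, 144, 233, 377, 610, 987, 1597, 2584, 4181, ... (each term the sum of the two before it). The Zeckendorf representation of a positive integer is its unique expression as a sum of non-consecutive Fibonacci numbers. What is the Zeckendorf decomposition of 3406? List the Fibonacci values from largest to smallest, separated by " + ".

3406: greatest Fibonacci not exceeding it is 2584, leaving 822
822: greatest Fibonacci not exceeding it is 610, leaving 212
212: greatest Fibonacci not exceeding it is 144, leaving 68
68: greatest Fibonacci not exceeding it is 55, leaving 13
13: greatest Fibonacci not exceeding it is 13, leaving 0
So 3406 = 2584 + 610 + 144 + 55 + 13, with no two terms consecutive in the sequence.

2584 + 610 + 144 + 55 + 13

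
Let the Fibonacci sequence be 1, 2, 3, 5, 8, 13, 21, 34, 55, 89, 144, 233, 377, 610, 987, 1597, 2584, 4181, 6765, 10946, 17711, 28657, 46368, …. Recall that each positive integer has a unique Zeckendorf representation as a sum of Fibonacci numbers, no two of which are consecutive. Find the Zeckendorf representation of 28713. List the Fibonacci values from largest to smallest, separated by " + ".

Greedy algorithm:
28657 ≤ 28713 < 46368, so take 28657; remainder 56
55 ≤ 56 < 89, so take 55; remainder 1
1 ≤ 1 < 2, so take 1; remainder 0
So 28713 = 28657 + 55 + 1, with no two terms consecutive in the sequence.

28657 + 55 + 1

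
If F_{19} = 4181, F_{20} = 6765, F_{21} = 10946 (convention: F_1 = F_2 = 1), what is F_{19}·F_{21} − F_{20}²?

4181·10946 − 6765² = 45765226 − 45765225 = 1. (Cassini's identity: F_{k−1}F_{k+1} − F_k² = (−1)^k.)

1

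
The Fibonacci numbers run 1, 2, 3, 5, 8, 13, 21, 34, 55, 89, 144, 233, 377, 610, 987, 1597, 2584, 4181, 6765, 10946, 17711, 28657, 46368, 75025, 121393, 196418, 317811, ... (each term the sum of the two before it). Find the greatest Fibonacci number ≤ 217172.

196418 ≤ 217172 < 317811, so the largest Fibonacci number not exceeding 217172 is 196418.

196418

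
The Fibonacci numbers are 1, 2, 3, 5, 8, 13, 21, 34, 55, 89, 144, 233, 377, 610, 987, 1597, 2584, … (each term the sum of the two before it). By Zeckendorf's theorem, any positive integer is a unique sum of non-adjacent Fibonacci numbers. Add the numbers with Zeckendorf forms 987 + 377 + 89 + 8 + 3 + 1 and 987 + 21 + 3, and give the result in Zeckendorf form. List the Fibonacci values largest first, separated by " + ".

1597 + 610 + 233 + 34 + 2

The two numbers are 1465 and 1011, so their sum is 2476.
subtract 1597 from 2476: 879 remains
subtract 610 from 879: 269 remains
subtract 233 from 269: 36 remains
subtract 34 from 36: 2 remains
subtract 2 from 2: 0 remains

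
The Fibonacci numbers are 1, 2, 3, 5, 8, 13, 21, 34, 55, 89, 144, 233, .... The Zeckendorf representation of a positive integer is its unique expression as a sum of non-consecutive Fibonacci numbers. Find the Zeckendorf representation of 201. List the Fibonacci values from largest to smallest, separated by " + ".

Greedy algorithm:
take 144 (≤ 201); 201 − 144 = 57
take 55 (≤ 57); 57 − 55 = 2
take 2 (≤ 2); 2 − 2 = 0
So 201 = 144 + 55 + 2, with no two terms consecutive in the sequence.

144 + 55 + 2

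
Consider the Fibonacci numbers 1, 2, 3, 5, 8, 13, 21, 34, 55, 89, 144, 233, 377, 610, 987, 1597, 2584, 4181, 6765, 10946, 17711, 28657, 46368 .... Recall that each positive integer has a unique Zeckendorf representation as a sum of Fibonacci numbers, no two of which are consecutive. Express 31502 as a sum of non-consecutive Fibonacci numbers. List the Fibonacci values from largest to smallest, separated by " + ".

28657 + 2584 + 233 + 21 + 5 + 2

31502: greatest Fibonacci not exceeding it is 28657, leaving 2845
2845: greatest Fibonacci not exceeding it is 2584, leaving 261
261: greatest Fibonacci not exceeding it is 233, leaving 28
28: greatest Fibonacci not exceeding it is 21, leaving 7
7: greatest Fibonacci not exceeding it is 5, leaving 2
2: greatest Fibonacci not exceeding it is 2, leaving 0
So 31502 = 28657 + 2584 + 233 + 21 + 5 + 2, with no two terms consecutive in the sequence.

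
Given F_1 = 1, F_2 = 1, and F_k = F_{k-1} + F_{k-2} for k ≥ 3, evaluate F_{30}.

832040

Iterating the recurrence up to F_{22} = 17711 and F_{21} = 10946:
F_{23} = F_{22} + F_{21} = 17711 + 10946 = 28657
F_{24} = F_{23} + F_{22} = 28657 + 17711 = 46368
F_{25} = F_{24} + F_{23} = 46368 + 28657 = 75025
F_{26} = F_{25} + F_{24} = 75025 + 46368 = 121393
F_{27} = F_{26} + F_{25} = 121393 + 75025 = 196418
F_{28} = F_{27} + F_{26} = 196418 + 121393 = 317811
F_{29} = F_{28} + F_{27} = 317811 + 196418 = 514229
F_{30} = F_{29} + F_{28} = 514229 + 317811 = 832040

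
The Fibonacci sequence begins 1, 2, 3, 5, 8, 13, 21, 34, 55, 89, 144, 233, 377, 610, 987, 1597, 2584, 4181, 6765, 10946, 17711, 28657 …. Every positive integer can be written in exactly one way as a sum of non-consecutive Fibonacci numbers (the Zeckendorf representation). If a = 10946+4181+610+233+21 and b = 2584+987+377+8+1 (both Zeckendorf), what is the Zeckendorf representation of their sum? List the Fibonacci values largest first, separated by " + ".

The two numbers are 15991 and 3957, so their sum is 19948.
take 17711 (≤ 19948); 19948 − 17711 = 2237
take 1597 (≤ 2237); 2237 − 1597 = 640
take 610 (≤ 640); 640 − 610 = 30
take 21 (≤ 30); 30 − 21 = 9
take 8 (≤ 9); 9 − 8 = 1
take 1 (≤ 1); 1 − 1 = 0

17711 + 1597 + 610 + 21 + 8 + 1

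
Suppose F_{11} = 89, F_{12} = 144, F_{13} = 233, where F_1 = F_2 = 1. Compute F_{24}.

By the addition formula F_{m+n} = F_m F_{n+1} + F_{m−1} F_n with m=12, n=12: F_{24} = 144·233 + 89·144 = 33552 + 12816 = 46368.

46368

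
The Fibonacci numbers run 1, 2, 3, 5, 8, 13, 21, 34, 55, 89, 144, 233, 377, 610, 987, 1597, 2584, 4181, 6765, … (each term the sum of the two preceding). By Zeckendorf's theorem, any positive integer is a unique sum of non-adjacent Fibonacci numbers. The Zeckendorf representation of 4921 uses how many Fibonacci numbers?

6

Greedy algorithm:
4181 ≤ 4921 < 6765, so take 4181; remainder 740
610 ≤ 740 < 987, so take 610; remainder 130
89 ≤ 130 < 144, so take 89; remainder 41
34 ≤ 41 < 55, so take 34; remainder 7
5 ≤ 7 < 8, so take 5; remainder 2
2 ≤ 2 < 3, so take 2; remainder 0
4921 = 4181 + 610 + 89 + 34 + 5 + 2, which has 6 terms.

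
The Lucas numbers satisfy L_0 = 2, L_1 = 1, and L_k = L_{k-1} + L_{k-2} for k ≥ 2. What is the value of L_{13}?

521

Iterating the recurrence up to L_{9} = 76 and L_{8} = 47:
L_{10} = L_{9} + L_{8} = 76 + 47 = 123
L_{11} = L_{10} + L_{9} = 123 + 76 = 199
L_{12} = L_{11} + L_{10} = 199 + 123 = 322
L_{13} = L_{12} + L_{11} = 322 + 199 = 521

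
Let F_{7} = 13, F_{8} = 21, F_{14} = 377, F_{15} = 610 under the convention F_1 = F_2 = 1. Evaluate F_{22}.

17711

By the addition formula F_{m+n} = F_m F_{n+1} + F_{m−1} F_n with m=8, n=14: F_{22} = 21·610 + 13·377 = 12810 + 4901 = 17711.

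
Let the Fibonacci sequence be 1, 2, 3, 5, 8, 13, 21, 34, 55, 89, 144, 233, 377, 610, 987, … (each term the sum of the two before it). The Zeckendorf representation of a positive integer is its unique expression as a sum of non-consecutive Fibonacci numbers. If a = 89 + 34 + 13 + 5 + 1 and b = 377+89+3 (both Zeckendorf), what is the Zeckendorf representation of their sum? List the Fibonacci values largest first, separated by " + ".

610 + 1

The two numbers are 142 and 469, so their sum is 611.
Greedily peel off the largest Fibonacci term at each step:
610 ≤ 611 < 987, so take 610; remainder 1
1 ≤ 1 < 2, so take 1; remainder 0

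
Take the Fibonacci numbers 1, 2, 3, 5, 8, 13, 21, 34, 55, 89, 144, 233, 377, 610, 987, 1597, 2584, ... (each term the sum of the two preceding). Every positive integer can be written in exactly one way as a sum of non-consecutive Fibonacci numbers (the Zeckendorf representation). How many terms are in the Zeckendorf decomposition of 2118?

3

Repeatedly subtract the largest Fibonacci number that fits:
2118 − 1597 = 521
521 − 377 = 144
144 − 144 = 0
2118 = 1597 + 377 + 144, which has 3 terms.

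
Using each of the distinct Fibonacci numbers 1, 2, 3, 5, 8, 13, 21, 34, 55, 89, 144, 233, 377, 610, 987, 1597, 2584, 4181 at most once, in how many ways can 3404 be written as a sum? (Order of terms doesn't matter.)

44

Each representation comes from the Zeckendorf form by replacing some F_k with F_{k−1} + F_{k−2} where possible.
3404 = 2584+610+144+55+8+3 = 2584+610+144+55+8+2+1 = 2584+610+144+34+21+8+3 = 2584+377+233+144+55+8+3 = … (40 more), for 44 in all.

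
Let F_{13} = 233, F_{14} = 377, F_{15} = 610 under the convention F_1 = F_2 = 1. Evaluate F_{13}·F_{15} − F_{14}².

233·610 − 377² = 142130 − 142129 = 1. (Cassini's identity: F_{k−1}F_{k+1} − F_k² = (−1)^k.)

1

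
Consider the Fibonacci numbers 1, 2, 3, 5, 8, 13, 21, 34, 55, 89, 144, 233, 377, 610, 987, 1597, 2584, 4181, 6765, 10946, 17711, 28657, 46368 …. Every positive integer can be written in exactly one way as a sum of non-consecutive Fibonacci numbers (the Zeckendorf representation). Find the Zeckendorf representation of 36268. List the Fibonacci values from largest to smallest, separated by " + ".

36268: greatest Fibonacci not exceeding it is 28657, leaving 7611
7611: greatest Fibonacci not exceeding it is 6765, leaving 846
846: greatest Fibonacci not exceeding it is 610, leaving 236
236: greatest Fibonacci not exceeding it is 233, leaving 3
3: greatest Fibonacci not exceeding it is 3, leaving 0
So 36268 = 28657 + 6765 + 610 + 233 + 3, with no two terms consecutive in the sequence.

28657 + 6765 + 610 + 233 + 3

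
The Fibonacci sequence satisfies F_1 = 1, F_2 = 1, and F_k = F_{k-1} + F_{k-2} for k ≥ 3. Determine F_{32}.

Iterating the recurrence up to F_{25} = 75025 and F_{24} = 46368:
F_{26} = F_{25} + F_{24} = 75025 + 46368 = 121393
F_{27} = F_{26} + F_{25} = 121393 + 75025 = 196418
F_{28} = F_{27} + F_{26} = 196418 + 121393 = 317811
F_{29} = F_{28} + F_{27} = 317811 + 196418 = 514229
F_{30} = F_{29} + F_{28} = 514229 + 317811 = 832040
F_{31} = F_{30} + F_{29} = 832040 + 514229 = 1346269
F_{32} = F_{31} + F_{30} = 1346269 + 832040 = 2178309

2178309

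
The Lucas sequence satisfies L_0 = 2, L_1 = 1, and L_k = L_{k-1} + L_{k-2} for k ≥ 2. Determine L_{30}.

Iterating the recurrence up to L_{22} = 39603 and L_{21} = 24476:
L_{23} = L_{22} + L_{21} = 39603 + 24476 = 64079
L_{24} = L_{23} + L_{22} = 64079 + 39603 = 103682
L_{25} = L_{24} + L_{23} = 103682 + 64079 = 167761
L_{26} = L_{25} + L_{24} = 167761 + 103682 = 271443
L_{27} = L_{26} + L_{25} = 271443 + 167761 = 439204
L_{28} = L_{27} + L_{26} = 439204 + 271443 = 710647
L_{29} = L_{28} + L_{27} = 710647 + 439204 = 1149851
L_{30} = L_{29} + L_{28} = 1149851 + 710647 = 1860498

1860498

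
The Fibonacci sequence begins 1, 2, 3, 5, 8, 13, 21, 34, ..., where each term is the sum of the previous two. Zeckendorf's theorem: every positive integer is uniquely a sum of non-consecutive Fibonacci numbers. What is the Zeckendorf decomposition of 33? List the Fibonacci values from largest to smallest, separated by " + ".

subtract 21 from 33: 12 remains
subtract 8 from 12: 4 remains
subtract 3 from 4: 1 remains
subtract 1 from 1: 0 remains
So 33 = 21 + 8 + 3 + 1, with no two terms consecutive in the sequence.

21 + 8 + 3 + 1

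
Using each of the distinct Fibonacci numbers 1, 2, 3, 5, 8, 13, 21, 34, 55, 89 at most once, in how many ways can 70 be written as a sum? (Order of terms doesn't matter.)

70 = 55+13+2 = 55+8+5+2 = 34+21+13+2 = 34+21+8+5+2 — 4 representations.

4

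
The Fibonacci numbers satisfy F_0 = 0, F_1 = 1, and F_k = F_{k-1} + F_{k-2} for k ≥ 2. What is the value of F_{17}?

Iterating the recurrence up to F_{10} = 55 and F_{9} = 34:
F_{11} = F_{10} + F_{9} = 55 + 34 = 89
F_{12} = F_{11} + F_{10} = 89 + 55 = 144
F_{13} = F_{12} + F_{11} = 144 + 89 = 233
F_{14} = F_{13} + F_{12} = 233 + 144 = 377
F_{15} = F_{14} + F_{13} = 377 + 233 = 610
F_{16} = F_{15} + F_{14} = 610 + 377 = 987
F_{17} = F_{16} + F_{15} = 987 + 610 = 1597

1597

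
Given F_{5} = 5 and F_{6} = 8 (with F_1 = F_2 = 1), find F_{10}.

By the doubling identity F_{2k} = F_k(2F_{k+1} − F_k): F_{10} = 5·(2·8 − 5) = 5·11 = 55.

55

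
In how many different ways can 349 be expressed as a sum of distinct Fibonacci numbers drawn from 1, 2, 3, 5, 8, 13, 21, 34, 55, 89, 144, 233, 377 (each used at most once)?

Starting from the Zeckendorf form and repeatedly splitting a term F_k into F_{k−1} + F_{k−2} (when neither is already used) reaches every representation.
349 = 233+89+21+5+1 = 233+89+21+3+2+1 = 233+89+13+8+5+1 = 233+55+34+21+5+1 = 233+89+13+8+3+2+1 = … (7 more), for 12 in all.

12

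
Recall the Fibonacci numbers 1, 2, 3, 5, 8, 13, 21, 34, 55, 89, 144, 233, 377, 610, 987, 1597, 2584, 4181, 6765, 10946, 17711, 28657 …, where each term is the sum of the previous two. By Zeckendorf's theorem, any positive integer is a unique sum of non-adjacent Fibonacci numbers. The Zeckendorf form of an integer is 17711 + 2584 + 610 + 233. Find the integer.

17711 + 2584 + 610 + 233 = 21138.

21138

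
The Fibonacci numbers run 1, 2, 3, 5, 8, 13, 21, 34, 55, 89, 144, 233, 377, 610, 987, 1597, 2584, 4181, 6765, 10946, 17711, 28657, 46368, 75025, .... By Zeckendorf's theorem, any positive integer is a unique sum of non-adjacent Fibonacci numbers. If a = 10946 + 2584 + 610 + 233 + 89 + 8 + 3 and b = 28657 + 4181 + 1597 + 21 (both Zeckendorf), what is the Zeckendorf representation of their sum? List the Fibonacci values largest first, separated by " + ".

The two numbers are 14473 and 34456, so their sum is 48929.
take 46368 (≤ 48929); 48929 − 46368 = 2561
take 1597 (≤ 2561); 2561 − 1597 = 964
take 610 (≤ 964); 964 − 610 = 354
take 233 (≤ 354); 354 − 233 = 121
take 89 (≤ 121); 121 − 89 = 32
take 21 (≤ 32); 32 − 21 = 11
take 8 (≤ 11); 11 − 8 = 3
take 3 (≤ 3); 3 − 3 = 0

46368 + 1597 + 610 + 233 + 89 + 21 + 8 + 3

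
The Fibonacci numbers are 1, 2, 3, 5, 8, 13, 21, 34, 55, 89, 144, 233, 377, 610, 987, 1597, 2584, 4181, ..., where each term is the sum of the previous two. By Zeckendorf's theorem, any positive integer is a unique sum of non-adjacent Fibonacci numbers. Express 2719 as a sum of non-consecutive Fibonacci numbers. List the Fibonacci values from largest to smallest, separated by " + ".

2584 + 89 + 34 + 8 + 3 + 1

take 2584 (≤ 2719); 2719 − 2584 = 135
take 89 (≤ 135); 135 − 89 = 46
take 34 (≤ 46); 46 − 34 = 12
take 8 (≤ 12); 12 − 8 = 4
take 3 (≤ 4); 4 − 3 = 1
take 1 (≤ 1); 1 − 1 = 0
So 2719 = 2584 + 89 + 34 + 8 + 3 + 1, with no two terms consecutive in the sequence.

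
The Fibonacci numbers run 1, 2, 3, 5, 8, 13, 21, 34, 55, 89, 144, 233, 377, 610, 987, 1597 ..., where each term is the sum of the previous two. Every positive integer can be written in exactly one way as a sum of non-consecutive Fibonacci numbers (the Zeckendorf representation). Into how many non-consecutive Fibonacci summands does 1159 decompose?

5

subtract 987 from 1159: 172 remains
subtract 144 from 172: 28 remains
subtract 21 from 28: 7 remains
subtract 5 from 7: 2 remains
subtract 2 from 2: 0 remains
1159 = 987 + 144 + 21 + 5 + 2, which has 5 terms.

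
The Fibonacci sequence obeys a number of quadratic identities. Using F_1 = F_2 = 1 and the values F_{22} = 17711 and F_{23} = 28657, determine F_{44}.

By the doubling identity F_{2k} = F_k(2F_{k+1} − F_k): F_{44} = 17711·(2·28657 − 17711) = 17711·39603 = 701408733.

701408733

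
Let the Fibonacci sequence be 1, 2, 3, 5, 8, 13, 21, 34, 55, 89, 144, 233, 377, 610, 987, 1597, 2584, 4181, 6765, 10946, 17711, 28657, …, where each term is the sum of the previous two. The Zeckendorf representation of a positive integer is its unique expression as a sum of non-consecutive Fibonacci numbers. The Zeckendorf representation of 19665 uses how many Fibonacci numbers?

Greedy algorithm:
19665 − 17711 = 1954
1954 − 1597 = 357
357 − 233 = 124
124 − 89 = 35
35 − 34 = 1
1 − 1 = 0
19665 = 17711 + 1597 + 233 + 89 + 34 + 1, which has 6 terms.

6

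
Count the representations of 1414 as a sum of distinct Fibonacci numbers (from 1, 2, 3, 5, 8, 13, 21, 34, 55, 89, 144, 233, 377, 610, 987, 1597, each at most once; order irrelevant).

30

1414 = 987+377+34+13+3 = 987+377+34+13+2+1 = 987+377+34+8+5+3 = 987+233+144+34+13+3 = 987+377+34+8+5+2+1 = … (25 more), for 30 in all.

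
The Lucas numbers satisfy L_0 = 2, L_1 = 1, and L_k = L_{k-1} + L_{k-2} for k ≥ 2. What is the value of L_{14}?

843

Iterating the recurrence up to L_{9} = 76 and L_{8} = 47:
L_{10} = L_{9} + L_{8} = 76 + 47 = 123
L_{11} = L_{10} + L_{9} = 123 + 76 = 199
L_{12} = L_{11} + L_{10} = 199 + 123 = 322
L_{13} = L_{12} + L_{11} = 322 + 199 = 521
L_{14} = L_{13} + L_{12} = 521 + 322 = 843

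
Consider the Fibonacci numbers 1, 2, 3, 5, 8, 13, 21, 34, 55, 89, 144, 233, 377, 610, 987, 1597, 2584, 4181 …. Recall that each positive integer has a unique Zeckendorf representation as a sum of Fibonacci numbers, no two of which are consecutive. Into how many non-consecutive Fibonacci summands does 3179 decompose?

Greedy algorithm:
take 2584 (≤ 3179); 3179 − 2584 = 595
take 377 (≤ 595); 595 − 377 = 218
take 144 (≤ 218); 218 − 144 = 74
take 55 (≤ 74); 74 − 55 = 19
take 13 (≤ 19); 19 − 13 = 6
take 5 (≤ 6); 6 − 5 = 1
take 1 (≤ 1); 1 − 1 = 0
3179 = 2584 + 377 + 144 + 55 + 13 + 5 + 1, which has 7 terms.

7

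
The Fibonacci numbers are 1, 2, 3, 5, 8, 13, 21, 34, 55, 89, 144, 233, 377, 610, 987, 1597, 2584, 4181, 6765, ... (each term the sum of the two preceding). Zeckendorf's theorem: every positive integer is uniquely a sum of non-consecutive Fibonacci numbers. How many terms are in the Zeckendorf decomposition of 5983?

Repeatedly subtract the largest Fibonacci number that fits:
4181 ≤ 5983 < 6765, so take 4181; remainder 1802
1597 ≤ 1802 < 2584, so take 1597; remainder 205
144 ≤ 205 < 233, so take 144; remainder 61
55 ≤ 61 < 89, so take 55; remainder 6
5 ≤ 6 < 8, so take 5; remainder 1
1 ≤ 1 < 2, so take 1; remainder 0
5983 = 4181 + 1597 + 144 + 55 + 5 + 1, which has 6 terms.

6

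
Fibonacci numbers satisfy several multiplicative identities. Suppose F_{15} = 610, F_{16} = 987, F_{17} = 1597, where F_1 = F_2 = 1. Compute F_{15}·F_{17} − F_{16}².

1

610·1597 − 987² = 974170 − 974169 = 1. (Cassini's identity: F_{k−1}F_{k+1} − F_k² = (−1)^k.)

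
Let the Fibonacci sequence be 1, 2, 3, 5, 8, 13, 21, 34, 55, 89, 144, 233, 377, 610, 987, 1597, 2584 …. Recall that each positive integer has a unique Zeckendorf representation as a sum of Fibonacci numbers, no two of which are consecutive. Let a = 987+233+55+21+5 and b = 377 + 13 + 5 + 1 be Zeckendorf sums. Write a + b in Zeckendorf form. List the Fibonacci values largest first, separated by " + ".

1597 + 89 + 8 + 3

The two numbers are 1301 and 396, so their sum is 1697.
Repeatedly subtract the largest Fibonacci number that fits:
1697 − 1597 = 100
100 − 89 = 11
11 − 8 = 3
3 − 3 = 0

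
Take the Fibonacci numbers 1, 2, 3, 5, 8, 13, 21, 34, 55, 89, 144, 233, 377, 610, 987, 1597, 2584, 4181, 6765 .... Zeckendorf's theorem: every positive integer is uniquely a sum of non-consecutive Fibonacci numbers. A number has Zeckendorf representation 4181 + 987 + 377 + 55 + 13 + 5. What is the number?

5618

4181 + 987 + 377 + 55 + 13 + 5 = 5618.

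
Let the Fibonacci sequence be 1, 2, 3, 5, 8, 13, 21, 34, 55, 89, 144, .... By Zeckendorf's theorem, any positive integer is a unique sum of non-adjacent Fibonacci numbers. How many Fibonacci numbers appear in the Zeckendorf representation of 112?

Greedily peel off the largest Fibonacci term at each step:
112 − 89 = 23
23 − 21 = 2
2 − 2 = 0
112 = 89 + 21 + 2, which has 3 terms.

3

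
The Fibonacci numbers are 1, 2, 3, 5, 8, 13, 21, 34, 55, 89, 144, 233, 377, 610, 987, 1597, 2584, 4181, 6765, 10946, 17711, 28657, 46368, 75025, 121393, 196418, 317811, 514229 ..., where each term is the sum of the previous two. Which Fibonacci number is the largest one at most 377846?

317811

317811 ≤ 377846 < 514229, so the largest Fibonacci number not exceeding 377846 is 317811.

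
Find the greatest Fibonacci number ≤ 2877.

2584 ≤ 2877 < 4181, so the largest Fibonacci number not exceeding 2877 is 2584.

2584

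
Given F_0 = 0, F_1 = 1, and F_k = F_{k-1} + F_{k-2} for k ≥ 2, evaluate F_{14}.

377

Iterating the recurrence up to F_{6} = 8 and F_{5} = 5:
F_{7} = F_{6} + F_{5} = 8 + 5 = 13
F_{8} = F_{7} + F_{6} = 13 + 8 = 21
F_{9} = F_{8} + F_{7} = 21 + 13 = 34
F_{10} = F_{9} + F_{8} = 34 + 21 = 55
F_{11} = F_{10} + F_{9} = 55 + 34 = 89
F_{12} = F_{11} + F_{10} = 89 + 55 = 144
F_{13} = F_{12} + F_{11} = 144 + 89 = 233
F_{14} = F_{13} + F_{12} = 233 + 144 = 377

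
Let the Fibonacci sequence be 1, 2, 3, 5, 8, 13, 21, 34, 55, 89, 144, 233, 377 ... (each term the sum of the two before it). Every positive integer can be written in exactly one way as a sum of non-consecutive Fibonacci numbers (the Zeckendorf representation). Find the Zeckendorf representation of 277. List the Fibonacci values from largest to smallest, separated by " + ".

take 233 (≤ 277); 277 − 233 = 44
take 34 (≤ 44); 44 − 34 = 10
take 8 (≤ 10); 10 − 8 = 2
take 2 (≤ 2); 2 − 2 = 0
So 277 = 233 + 34 + 8 + 2, with no two terms consecutive in the sequence.

233 + 34 + 8 + 2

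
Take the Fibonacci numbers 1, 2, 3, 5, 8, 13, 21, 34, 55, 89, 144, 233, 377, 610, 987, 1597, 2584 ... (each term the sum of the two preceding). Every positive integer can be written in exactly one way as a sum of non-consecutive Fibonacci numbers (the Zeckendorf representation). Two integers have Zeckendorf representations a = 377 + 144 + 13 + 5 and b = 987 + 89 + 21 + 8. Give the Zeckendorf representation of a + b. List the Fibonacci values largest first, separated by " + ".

The two numbers are 539 and 1105, so their sum is 1644.
largest Fibonacci ≤ 1644 is 1597; 1644 − 1597 = 47
largest Fibonacci ≤ 47 is 34; 47 − 34 = 13
largest Fibonacci ≤ 13 is 13; 13 − 13 = 0

1597 + 34 + 13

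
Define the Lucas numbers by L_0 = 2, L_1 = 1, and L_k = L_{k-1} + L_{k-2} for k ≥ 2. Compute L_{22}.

39603

Iterating the recurrence up to L_{17} = 3571 and L_{16} = 2207:
L_{18} = L_{17} + L_{16} = 3571 + 2207 = 5778
L_{19} = L_{18} + L_{17} = 5778 + 3571 = 9349
L_{20} = L_{19} + L_{18} = 9349 + 5778 = 15127
L_{21} = L_{20} + L_{19} = 15127 + 9349 = 24476
L_{22} = L_{21} + L_{20} = 24476 + 15127 = 39603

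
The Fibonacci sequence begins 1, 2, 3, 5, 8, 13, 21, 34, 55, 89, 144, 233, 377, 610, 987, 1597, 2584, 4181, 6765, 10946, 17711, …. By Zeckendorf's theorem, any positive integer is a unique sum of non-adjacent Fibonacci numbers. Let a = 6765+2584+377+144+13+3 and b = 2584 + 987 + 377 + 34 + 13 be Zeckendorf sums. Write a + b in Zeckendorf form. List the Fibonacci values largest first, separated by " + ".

10946 + 2584 + 233 + 89 + 21 + 8

The two numbers are 9886 and 3995, so their sum is 13881.
Greedy algorithm:
13881 − 10946 = 2935
2935 − 2584 = 351
351 − 233 = 118
118 − 89 = 29
29 − 21 = 8
8 − 8 = 0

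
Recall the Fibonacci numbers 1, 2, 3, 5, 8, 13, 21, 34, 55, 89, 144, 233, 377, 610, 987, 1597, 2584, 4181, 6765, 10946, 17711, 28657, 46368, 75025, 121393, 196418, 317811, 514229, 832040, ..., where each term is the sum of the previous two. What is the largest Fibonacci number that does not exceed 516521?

514229

514229 ≤ 516521 < 832040, so the largest Fibonacci number not exceeding 516521 is 514229.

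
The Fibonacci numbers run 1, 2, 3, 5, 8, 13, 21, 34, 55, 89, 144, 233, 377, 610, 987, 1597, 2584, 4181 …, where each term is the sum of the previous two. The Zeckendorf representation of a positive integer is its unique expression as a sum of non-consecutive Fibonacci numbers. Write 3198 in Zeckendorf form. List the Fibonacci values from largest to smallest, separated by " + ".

3198 − 2584 = 614
614 − 610 = 4
4 − 3 = 1
1 − 1 = 0
So 3198 = 2584 + 610 + 3 + 1, with no two terms consecutive in the sequence.

2584 + 610 + 3 + 1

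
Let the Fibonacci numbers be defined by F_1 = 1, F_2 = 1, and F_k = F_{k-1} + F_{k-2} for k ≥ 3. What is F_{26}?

Iterating the recurrence up to F_{21} = 10946 and F_{20} = 6765:
F_{22} = F_{21} + F_{20} = 10946 + 6765 = 17711
F_{23} = F_{22} + F_{21} = 17711 + 10946 = 28657
F_{24} = F_{23} + F_{22} = 28657 + 17711 = 46368
F_{25} = F_{24} + F_{23} = 46368 + 28657 = 75025
F_{26} = F_{25} + F_{24} = 75025 + 46368 = 121393

121393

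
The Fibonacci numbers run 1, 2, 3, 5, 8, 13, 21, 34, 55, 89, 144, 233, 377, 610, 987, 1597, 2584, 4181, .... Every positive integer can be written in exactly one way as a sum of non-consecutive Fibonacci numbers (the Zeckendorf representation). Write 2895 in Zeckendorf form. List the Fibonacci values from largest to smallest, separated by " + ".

2584 + 233 + 55 + 21 + 2

Greedily peel off the largest Fibonacci term at each step:
2895 − 2584 = 311
311 − 233 = 78
78 − 55 = 23
23 − 21 = 2
2 − 2 = 0
So 2895 = 2584 + 233 + 55 + 21 + 2, with no two terms consecutive in the sequence.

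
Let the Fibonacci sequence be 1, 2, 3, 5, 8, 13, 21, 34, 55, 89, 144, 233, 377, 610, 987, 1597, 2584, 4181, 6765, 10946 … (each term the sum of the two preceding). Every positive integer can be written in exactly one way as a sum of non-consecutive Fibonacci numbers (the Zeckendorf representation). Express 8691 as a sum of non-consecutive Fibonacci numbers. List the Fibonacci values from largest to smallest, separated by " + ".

6765 + 1597 + 233 + 89 + 5 + 2

Repeatedly subtract the largest Fibonacci number that fits:
8691 − 6765 = 1926
1926 − 1597 = 329
329 − 233 = 96
96 − 89 = 7
7 − 5 = 2
2 − 2 = 0
So 8691 = 6765 + 1597 + 233 + 89 + 5 + 2, with no two terms consecutive in the sequence.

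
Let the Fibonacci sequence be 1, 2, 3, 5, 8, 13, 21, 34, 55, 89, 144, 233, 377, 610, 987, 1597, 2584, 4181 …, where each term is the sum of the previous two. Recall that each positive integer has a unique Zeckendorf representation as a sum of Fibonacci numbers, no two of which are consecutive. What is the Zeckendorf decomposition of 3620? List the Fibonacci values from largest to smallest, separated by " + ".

2584 + 987 + 34 + 13 + 2

Greedily peel off the largest Fibonacci term at each step:
3620: greatest Fibonacci not exceeding it is 2584, leaving 1036
1036: greatest Fibonacci not exceeding it is 987, leaving 49
49: greatest Fibonacci not exceeding it is 34, leaving 15
15: greatest Fibonacci not exceeding it is 13, leaving 2
2: greatest Fibonacci not exceeding it is 2, leaving 0
So 3620 = 2584 + 987 + 34 + 13 + 2, with no two terms consecutive in the sequence.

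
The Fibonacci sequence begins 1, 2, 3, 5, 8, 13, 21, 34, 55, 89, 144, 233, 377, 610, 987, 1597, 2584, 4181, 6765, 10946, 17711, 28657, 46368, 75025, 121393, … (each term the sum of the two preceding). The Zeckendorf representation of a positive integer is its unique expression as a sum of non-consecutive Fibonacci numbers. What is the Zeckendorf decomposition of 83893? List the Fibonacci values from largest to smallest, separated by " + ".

83893: greatest Fibonacci not exceeding it is 75025, leaving 8868
8868: greatest Fibonacci not exceeding it is 6765, leaving 2103
2103: greatest Fibonacci not exceeding it is 1597, leaving 506
506: greatest Fibonacci not exceeding it is 377, leaving 129
129: greatest Fibonacci not exceeding it is 89, leaving 40
40: greatest Fibonacci not exceeding it is 34, leaving 6
6: greatest Fibonacci not exceeding it is 5, leaving 1
1: greatest Fibonacci not exceeding it is 1, leaving 0
So 83893 = 75025 + 6765 + 1597 + 377 + 89 + 34 + 5 + 1, with no two terms consecutive in the sequence.

75025 + 6765 + 1597 + 377 + 89 + 34 + 5 + 1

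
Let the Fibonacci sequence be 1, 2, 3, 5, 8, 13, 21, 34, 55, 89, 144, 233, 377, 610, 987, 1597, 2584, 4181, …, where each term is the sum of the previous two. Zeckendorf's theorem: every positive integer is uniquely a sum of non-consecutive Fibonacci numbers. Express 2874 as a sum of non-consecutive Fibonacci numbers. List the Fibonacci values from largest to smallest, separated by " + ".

2584 + 233 + 55 + 2

Repeatedly subtract the largest Fibonacci number that fits:
subtract 2584 from 2874: 290 remains
subtract 233 from 290: 57 remains
subtract 55 from 57: 2 remains
subtract 2 from 2: 0 remains
So 2874 = 2584 + 233 + 55 + 2, with no two terms consecutive in the sequence.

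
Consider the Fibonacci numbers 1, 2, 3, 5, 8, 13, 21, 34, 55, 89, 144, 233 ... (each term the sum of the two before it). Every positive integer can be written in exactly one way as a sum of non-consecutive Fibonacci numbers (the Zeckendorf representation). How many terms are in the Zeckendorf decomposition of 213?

4

Greedily peel off the largest Fibonacci term at each step:
take 144 (≤ 213); 213 − 144 = 69
take 55 (≤ 69); 69 − 55 = 14
take 13 (≤ 14); 14 − 13 = 1
take 1 (≤ 1); 1 − 1 = 0
213 = 144 + 55 + 13 + 1, which has 4 terms.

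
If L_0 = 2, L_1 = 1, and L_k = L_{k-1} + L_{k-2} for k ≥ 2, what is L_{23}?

64079

Iterating the recurrence up to L_{18} = 5778 and L_{17} = 3571:
L_{19} = L_{18} + L_{17} = 5778 + 3571 = 9349
L_{20} = L_{19} + L_{18} = 9349 + 5778 = 15127
L_{21} = L_{20} + L_{19} = 15127 + 9349 = 24476
L_{22} = L_{21} + L_{20} = 24476 + 15127 = 39603
L_{23} = L_{22} + L_{21} = 39603 + 24476 = 64079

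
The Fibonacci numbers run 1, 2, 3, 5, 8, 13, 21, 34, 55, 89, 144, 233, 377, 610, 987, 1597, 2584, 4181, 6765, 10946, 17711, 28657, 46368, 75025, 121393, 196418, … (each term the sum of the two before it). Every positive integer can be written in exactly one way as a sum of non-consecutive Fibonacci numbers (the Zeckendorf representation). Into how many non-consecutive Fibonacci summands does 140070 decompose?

6

Greedily peel off the largest Fibonacci term at each step:
largest Fibonacci ≤ 140070 is 121393; 140070 − 121393 = 18677
largest Fibonacci ≤ 18677 is 17711; 18677 − 17711 = 966
largest Fibonacci ≤ 966 is 610; 966 − 610 = 356
largest Fibonacci ≤ 356 is 233; 356 − 233 = 123
largest Fibonacci ≤ 123 is 89; 123 − 89 = 34
largest Fibonacci ≤ 34 is 34; 34 − 34 = 0
140070 = 121393 + 17711 + 610 + 233 + 89 + 34, which has 6 terms.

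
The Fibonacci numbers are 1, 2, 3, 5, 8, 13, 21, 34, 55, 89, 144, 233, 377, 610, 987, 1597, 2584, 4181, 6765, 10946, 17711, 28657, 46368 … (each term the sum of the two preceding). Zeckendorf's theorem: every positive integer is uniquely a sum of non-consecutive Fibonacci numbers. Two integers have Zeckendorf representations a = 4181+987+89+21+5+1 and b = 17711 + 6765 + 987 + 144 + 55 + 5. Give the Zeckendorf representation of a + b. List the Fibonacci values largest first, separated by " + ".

The two numbers are 5284 and 25667, so their sum is 30951.
Greedy algorithm:
28657 ≤ 30951 < 46368, so take 28657; remainder 2294
1597 ≤ 2294 < 2584, so take 1597; remainder 697
610 ≤ 697 < 987, so take 610; remainder 87
55 ≤ 87 < 89, so take 55; remainder 32
21 ≤ 32 < 34, so take 21; remainder 11
8 ≤ 11 < 13, so take 8; remainder 3
3 ≤ 3 < 5, so take 3; remainder 0

28657 + 1597 + 610 + 55 + 21 + 8 + 3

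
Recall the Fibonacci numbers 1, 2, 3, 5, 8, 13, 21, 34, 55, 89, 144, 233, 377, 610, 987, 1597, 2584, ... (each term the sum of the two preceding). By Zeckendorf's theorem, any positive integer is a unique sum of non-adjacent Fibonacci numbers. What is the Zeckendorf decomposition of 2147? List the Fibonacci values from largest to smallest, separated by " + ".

1597 + 377 + 144 + 21 + 8

1597 ≤ 2147 < 2584, so take 1597; remainder 550
377 ≤ 550 < 610, so take 377; remainder 173
144 ≤ 173 < 233, so take 144; remainder 29
21 ≤ 29 < 34, so take 21; remainder 8
8 ≤ 8 < 13, so take 8; remainder 0
So 2147 = 1597 + 377 + 144 + 21 + 8, with no two terms consecutive in the sequence.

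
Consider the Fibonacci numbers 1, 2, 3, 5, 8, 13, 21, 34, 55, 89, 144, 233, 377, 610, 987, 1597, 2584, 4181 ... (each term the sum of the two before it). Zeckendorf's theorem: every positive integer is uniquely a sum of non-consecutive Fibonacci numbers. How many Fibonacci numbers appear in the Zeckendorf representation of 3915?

6

3915 − 2584 = 1331
1331 − 987 = 344
344 − 233 = 111
111 − 89 = 22
22 − 21 = 1
1 − 1 = 0
3915 = 2584 + 987 + 233 + 89 + 21 + 1, which has 6 terms.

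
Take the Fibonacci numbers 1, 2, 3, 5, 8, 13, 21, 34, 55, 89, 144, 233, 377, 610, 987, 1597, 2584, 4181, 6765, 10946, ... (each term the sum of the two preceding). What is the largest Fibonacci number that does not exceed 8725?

6765 ≤ 8725 < 10946, so the largest Fibonacci number not exceeding 8725 is 6765.

6765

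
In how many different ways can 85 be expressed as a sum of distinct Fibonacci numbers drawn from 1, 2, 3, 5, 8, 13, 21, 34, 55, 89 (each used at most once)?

Each representation comes from the Zeckendorf form by replacing some F_k with F_{k−1} + F_{k−2} where possible.
85 = 55+21+8+1 = 55+21+5+3+1 = 55+13+8+5+3+1 = … (1 more), for 4 in all.

4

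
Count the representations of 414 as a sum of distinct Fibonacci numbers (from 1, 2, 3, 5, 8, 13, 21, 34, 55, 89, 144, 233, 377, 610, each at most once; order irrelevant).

Starting from the Zeckendorf form and repeatedly splitting a term F_k into F_{k−1} + F_{k−2} (when neither is already used) reaches every representation.
414 = 377+34+3 = 377+34+2+1 = 377+21+13+3 = 233+144+34+3 = … (14 more), for 18 in all.

18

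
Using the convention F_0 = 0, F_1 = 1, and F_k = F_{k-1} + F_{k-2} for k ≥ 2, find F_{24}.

Iterating the recurrence up to F_{20} = 6765 and F_{19} = 4181:
F_{21} = F_{20} + F_{19} = 6765 + 4181 = 10946
F_{22} = F_{21} + F_{20} = 10946 + 6765 = 17711
F_{23} = F_{22} + F_{21} = 17711 + 10946 = 28657
F_{24} = F_{23} + F_{22} = 28657 + 17711 = 46368

46368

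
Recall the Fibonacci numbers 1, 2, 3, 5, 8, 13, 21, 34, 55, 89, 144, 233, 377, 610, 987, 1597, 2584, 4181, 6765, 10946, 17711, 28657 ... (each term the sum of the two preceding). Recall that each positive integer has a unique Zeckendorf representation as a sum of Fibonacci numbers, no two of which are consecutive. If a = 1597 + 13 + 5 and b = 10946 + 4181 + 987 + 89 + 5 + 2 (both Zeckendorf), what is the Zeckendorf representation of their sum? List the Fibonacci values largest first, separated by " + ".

The two numbers are 1615 and 16210, so their sum is 17825.
Repeatedly subtract the largest Fibonacci number that fits:
17825 − 17711 = 114
114 − 89 = 25
25 − 21 = 4
4 − 3 = 1
1 − 1 = 0

17711 + 89 + 21 + 3 + 1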